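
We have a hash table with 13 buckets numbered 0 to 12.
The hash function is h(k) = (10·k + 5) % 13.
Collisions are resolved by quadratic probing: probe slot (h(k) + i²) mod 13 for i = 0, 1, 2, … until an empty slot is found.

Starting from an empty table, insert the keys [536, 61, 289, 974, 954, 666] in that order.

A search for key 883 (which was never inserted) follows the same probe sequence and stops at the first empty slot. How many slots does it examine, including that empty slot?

Insert 536: h=9, slot 9 empty => index 9.
Insert 61: h=4, slot 4 empty => index 4.
Insert 289: h=9, slot 9 occupied => index 10.
Insert 974: h=8, slot 8 empty => index 8.
Insert 954: h=3, slot 3 empty => index 3.
Insert 666: h=9, slots 9,10 occupied => index 0.
Table: [666, -, -, 954, 61, -, -, -, 974, 536, 289, -, -]
Lookup 883: h=8, probe 8,9,12 → slot 12 empty, not found.

3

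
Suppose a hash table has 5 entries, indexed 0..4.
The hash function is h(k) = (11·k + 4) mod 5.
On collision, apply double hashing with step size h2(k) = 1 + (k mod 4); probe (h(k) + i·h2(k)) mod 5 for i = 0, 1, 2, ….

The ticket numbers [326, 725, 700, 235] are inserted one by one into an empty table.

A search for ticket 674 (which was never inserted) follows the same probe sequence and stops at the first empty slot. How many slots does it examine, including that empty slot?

326: h=0 => slot 0
725: h=4 => slot 4
700: h=4, h2=1, probe 4,0,1 => slot 1
235: h=4, h2=4, probe 4,3 => slot 3
Table: [326, 700, _, 235, 725]
Lookup 674: h=3, h2=3, probe 3,1,4,2 → slot 2 empty, not found.

4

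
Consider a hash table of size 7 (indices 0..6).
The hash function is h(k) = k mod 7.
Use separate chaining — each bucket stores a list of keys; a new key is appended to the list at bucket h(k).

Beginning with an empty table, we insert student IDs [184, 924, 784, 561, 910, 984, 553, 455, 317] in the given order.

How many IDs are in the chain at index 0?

5

184 -> bucket 2
924 -> bucket 0
784 -> bucket 0 (collision)
561 -> bucket 1
910 -> bucket 0 (collision)
984 -> bucket 4
553 -> bucket 0 (collision)
455 -> bucket 0 (collision)
317 -> bucket 2 (collision)
Final buckets:
0: 924 -> 784 -> 910 -> 553 -> 455
1: 561
2: 184 -> 317
3: -
4: 984
5: -
6: -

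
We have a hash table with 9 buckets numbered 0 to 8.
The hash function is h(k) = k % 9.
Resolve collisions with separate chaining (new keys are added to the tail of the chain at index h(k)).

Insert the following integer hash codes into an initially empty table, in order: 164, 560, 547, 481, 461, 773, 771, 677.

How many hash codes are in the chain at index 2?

Insert 164: h=2, bucket 2 empty -> new chain.
Insert 560: h=2, bucket 2 nonempty -> append to chain.
Insert 547: h=7, bucket 7 empty -> new chain.
Insert 481: h=4, bucket 4 empty -> new chain.
Insert 461: h=2, bucket 2 nonempty -> append to chain.
Insert 773: h=8, bucket 8 empty -> new chain.
Insert 771: h=6, bucket 6 empty -> new chain.
Insert 677: h=2, bucket 2 nonempty -> append to chain.
Final buckets:
0: _
1: _
2: 164 -> 560 -> 461 -> 677
3: _
4: 481
5: _
6: 771
7: 547
8: 773

4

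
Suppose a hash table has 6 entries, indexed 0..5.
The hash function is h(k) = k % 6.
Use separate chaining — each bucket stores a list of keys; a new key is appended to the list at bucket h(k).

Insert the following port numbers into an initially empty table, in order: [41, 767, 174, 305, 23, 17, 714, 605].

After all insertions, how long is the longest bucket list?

6

41 → bucket 5
767 → bucket 5 (collision)
174 → bucket 0
305 → bucket 5 (collision)
23 → bucket 5 (collision)
17 → bucket 5 (collision)
714 → bucket 0 (collision)
605 → bucket 5 (collision)
Final buckets:
0: 174 -> 714
1: —
2: —
3: —
4: —
5: 41 -> 767 -> 305 -> 23 -> 17 -> 605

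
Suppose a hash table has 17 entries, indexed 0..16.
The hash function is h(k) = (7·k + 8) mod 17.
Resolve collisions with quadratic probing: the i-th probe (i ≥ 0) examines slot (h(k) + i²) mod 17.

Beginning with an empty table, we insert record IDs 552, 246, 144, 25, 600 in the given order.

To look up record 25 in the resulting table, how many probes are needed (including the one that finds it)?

4

552: h=13 -> slot 13
246: h=13, probe 13,14 -> slot 14
144: h=13, probe 13,14,0 -> slot 0
25: h=13, probe 13,14,0,5 -> slot 5
600: h=9 -> slot 9
Table: [144, -, -, -, -, 25, -, -, -, 600, -, -, -, 552, 246, -, -]
Lookup 25: h=13, probe 13,14,0,5 → found at 5.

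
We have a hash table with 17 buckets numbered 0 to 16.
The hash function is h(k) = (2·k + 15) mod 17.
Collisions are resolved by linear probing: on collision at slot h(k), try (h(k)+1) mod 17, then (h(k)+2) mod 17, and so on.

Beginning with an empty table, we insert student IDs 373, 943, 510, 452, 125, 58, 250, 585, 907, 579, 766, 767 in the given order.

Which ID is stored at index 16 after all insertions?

585

373: h=13 => slot 13
943: h=14 => slot 14
510: h=15 => slot 15
452: h=1 => slot 1
125: h=10 => slot 10
58: h=12 => slot 12
250: h=5 => slot 5
585: h=12, probe 12,13,14,15,16 => slot 16
907: h=10, probe 10,11 => slot 11
579: h=0 => slot 0
766: h=0, probe 0,1,2 => slot 2
767: h=2, probe 2,3 => slot 3
Table: [579, 452, 766, 767, —, 250, —, —, —, —, 125, 907, 58, 373, 943, 510, 585]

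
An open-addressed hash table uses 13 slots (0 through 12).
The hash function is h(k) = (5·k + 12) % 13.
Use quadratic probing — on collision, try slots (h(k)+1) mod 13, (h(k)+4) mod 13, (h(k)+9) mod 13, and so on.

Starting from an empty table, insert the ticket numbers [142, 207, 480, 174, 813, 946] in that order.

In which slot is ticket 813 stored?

9

Insert 142: h=7, slot 7 empty => index 7.
Insert 207: h=7, slot 7 occupied => index 8.
Insert 480: h=7, slots 7,8 occupied => index 11.
Insert 174: h=11, slot 11 occupied => index 12.
Insert 813: h=8, slot 8 occupied => index 9.
Insert 946: h=10, slot 10 empty => index 10.
Table: [—, —, —, —, —, —, —, 142, 207, 813, 946, 480, 174]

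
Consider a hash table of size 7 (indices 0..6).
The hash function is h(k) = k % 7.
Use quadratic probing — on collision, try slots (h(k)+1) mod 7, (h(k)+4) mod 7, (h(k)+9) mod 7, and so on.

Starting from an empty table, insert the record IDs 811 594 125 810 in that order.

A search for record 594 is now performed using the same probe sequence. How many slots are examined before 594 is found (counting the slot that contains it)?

2

811 hashes to 6; slot 6 is free → place at 6.
594 hashes to 6; 6 taken → place at 0.
125 hashes to 6; 6,0 taken → place at 3.
810 hashes to 5; slot 5 is free → place at 5.
Table: [594, ., ., 125, ., 810, 811]
Lookup 594: h=6, probe 6,0 → found at 0.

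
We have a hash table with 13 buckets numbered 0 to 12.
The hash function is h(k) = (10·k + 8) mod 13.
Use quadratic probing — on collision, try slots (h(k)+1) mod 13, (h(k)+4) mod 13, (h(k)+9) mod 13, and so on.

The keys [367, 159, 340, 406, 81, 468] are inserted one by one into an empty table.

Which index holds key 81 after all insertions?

367 hashes to 12; slot 12 is free => place at 12.
159 hashes to 12; 12 taken => place at 0.
340 hashes to 2; slot 2 is free => place at 2.
406 hashes to 12; 12,0 taken => place at 3.
81 hashes to 12; 12,0,3 taken => place at 8.
468 hashes to 8; 8 taken => place at 9.
Table: [159, ., 340, 406, ., ., ., ., 81, 468, ., ., 367]

8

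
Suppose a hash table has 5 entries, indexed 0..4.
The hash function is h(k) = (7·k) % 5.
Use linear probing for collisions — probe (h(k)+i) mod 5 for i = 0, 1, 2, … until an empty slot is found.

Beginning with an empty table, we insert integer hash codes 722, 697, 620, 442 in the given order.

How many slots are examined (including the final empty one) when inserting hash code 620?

2

Insert 722: h=4, slot 4 empty => index 4.
Insert 697: h=4, slot 4 occupied => index 0.
Insert 620: h=0, slot 0 occupied => index 1.
Insert 442: h=4, slots 4,0,1 occupied => index 2.
Table: [697, 620, 442, -, 722]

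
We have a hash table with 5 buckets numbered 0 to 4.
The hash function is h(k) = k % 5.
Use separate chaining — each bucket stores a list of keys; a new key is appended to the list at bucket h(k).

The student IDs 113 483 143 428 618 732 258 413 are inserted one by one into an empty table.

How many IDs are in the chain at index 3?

Insert 113: h=3, bucket 3 empty → new chain.
Insert 483: h=3, bucket 3 nonempty → append to chain.
Insert 143: h=3, bucket 3 nonempty → append to chain.
Insert 428: h=3, bucket 3 nonempty → append to chain.
Insert 618: h=3, bucket 3 nonempty → append to chain.
Insert 732: h=2, bucket 2 empty → new chain.
Insert 258: h=3, bucket 3 nonempty → append to chain.
Insert 413: h=3, bucket 3 nonempty → append to chain.
Final buckets:
0: —
1: —
2: 732
3: 113 -> 483 -> 143 -> 428 -> 618 -> 258 -> 413
4: —

7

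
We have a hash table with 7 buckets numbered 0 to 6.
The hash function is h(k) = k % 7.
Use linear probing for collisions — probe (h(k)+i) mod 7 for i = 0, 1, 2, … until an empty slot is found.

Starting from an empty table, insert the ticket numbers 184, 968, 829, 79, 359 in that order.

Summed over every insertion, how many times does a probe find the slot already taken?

Insert 184: h=2, slot 2 empty → index 2.
Insert 968: h=2, slot 2 occupied → index 3.
Insert 829: h=3, slot 3 occupied → index 4.
Insert 79: h=2, slots 2,3,4 occupied → index 5.
Insert 359: h=2, slots 2,3,4,5 occupied → index 6.
Table: [∅, ∅, 184, 968, 829, 79, 359]

9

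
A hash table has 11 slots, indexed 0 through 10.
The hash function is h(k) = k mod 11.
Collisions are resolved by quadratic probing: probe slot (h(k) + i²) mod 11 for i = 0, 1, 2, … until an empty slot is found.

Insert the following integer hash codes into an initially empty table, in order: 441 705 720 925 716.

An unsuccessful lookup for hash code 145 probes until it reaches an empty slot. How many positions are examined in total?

2

441 hashes to 1; slot 1 is free → place at 1.
705 hashes to 1; 1 taken → place at 2.
720 hashes to 5; slot 5 is free → place at 5.
925 hashes to 1; 1,2,5 taken → place at 10.
716 hashes to 1; 1,2,5,10 taken → place at 6.
Table: [-, 441, 705, -, -, 720, 716, -, -, -, 925]
Lookup 145: h=2, probe 2,3 → slot 3 empty, not found.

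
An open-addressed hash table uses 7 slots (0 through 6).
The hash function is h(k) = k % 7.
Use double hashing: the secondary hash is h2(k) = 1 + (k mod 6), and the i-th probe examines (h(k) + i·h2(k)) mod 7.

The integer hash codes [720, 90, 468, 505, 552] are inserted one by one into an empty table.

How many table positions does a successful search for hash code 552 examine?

4

720 hashes to 6; slot 6 is free → place at 6.
90 hashes to 6, h2=1; 6 taken → place at 0.
468 hashes to 6, h2=1; 6,0 taken → place at 1.
505 hashes to 1, h2=2; 1 taken → place at 3.
552 hashes to 6, h2=1; 6,0,1 taken → place at 2.
Table: [90, 468, 552, 505, —, —, 720]
Lookup 552: h=6, h2=1, probe 6,0,1,2 → found at 2.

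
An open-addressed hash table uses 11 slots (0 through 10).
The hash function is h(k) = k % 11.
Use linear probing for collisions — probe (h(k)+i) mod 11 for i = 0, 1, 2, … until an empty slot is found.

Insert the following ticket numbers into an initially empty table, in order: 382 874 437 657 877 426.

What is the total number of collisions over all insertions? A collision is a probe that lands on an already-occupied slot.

10

382: h=8 → slot 8
874: h=5 → slot 5
437: h=8, probe 8,9 → slot 9
657: h=8, probe 8,9,10 → slot 10
877: h=8, probe 8,9,10,0 → slot 0
426: h=8, probe 8,9,10,0,1 → slot 1
Table: [877, 426, ∅, ∅, ∅, 874, ∅, ∅, 382, 437, 657]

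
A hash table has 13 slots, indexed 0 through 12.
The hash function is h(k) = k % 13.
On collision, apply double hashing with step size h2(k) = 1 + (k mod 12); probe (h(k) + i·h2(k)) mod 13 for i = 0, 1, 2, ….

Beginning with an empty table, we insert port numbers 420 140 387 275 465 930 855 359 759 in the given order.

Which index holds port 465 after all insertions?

7

420: h=4 -> slot 4
140: h=10 -> slot 10
387: h=10, h2=4, probe 10,1 -> slot 1
275: h=2 -> slot 2
465: h=10, h2=10, probe 10,7 -> slot 7
930: h=7, h2=7, probe 7,1,8 -> slot 8
855: h=10, h2=4, probe 10,1,5 -> slot 5
359: h=8, h2=12, probe 8,7,6 -> slot 6
759: h=5, h2=4, probe 5,9 -> slot 9
Table: [∅, 387, 275, ∅, 420, 855, 359, 465, 930, 759, 140, ∅, ∅]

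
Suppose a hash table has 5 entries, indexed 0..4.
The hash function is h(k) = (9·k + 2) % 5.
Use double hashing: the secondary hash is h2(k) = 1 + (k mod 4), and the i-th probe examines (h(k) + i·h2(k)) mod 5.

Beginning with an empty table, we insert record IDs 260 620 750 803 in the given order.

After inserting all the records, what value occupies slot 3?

620

260: h=2 → slot 2
620: h=2, h2=1, probe 2,3 → slot 3
750: h=2, h2=3, probe 2,0 → slot 0
803: h=4 → slot 4
Table: [750, -, 260, 620, 803]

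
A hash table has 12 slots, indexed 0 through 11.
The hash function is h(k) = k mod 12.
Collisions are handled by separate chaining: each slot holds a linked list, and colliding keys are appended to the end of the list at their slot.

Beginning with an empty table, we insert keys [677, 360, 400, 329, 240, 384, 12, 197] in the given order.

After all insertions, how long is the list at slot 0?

Insert 677: h=5, bucket 5 empty → new chain.
Insert 360: h=0, bucket 0 empty → new chain.
Insert 400: h=4, bucket 4 empty → new chain.
Insert 329: h=5, bucket 5 nonempty → append to chain.
Insert 240: h=0, bucket 0 nonempty → append to chain.
Insert 384: h=0, bucket 0 nonempty → append to chain.
Insert 12: h=0, bucket 0 nonempty → append to chain.
Insert 197: h=5, bucket 5 nonempty → append to chain.
Final buckets:
0: 360 -> 240 -> 384 -> 12
1: —
2: —
3: —
4: 400
5: 677 -> 329 -> 197
6: —
7: —
8: —
9: —
10: —
11: —

4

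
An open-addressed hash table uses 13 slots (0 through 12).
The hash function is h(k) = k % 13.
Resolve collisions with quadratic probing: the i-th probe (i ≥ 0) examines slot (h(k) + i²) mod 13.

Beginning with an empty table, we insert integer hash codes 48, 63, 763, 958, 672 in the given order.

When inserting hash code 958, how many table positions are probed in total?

Insert 48: h=9, slot 9 empty => index 9.
Insert 63: h=11, slot 11 empty => index 11.
Insert 763: h=9, slot 9 occupied => index 10.
Insert 958: h=9, slots 9,10 occupied => index 0.
Insert 672: h=9, slots 9,10,0 occupied => index 5.
Table: [958, _, _, _, _, 672, _, _, _, 48, 763, 63, _]

3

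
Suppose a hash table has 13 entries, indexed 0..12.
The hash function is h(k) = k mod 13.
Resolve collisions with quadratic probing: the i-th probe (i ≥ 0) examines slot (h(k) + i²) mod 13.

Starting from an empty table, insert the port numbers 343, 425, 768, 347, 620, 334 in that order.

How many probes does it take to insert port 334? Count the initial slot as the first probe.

5

Insert 343: h=5, slot 5 empty → index 5.
Insert 425: h=9, slot 9 empty → index 9.
Insert 768: h=1, slot 1 empty → index 1.
Insert 347: h=9, slot 9 occupied → index 10.
Insert 620: h=9, slots 9,10 occupied → index 0.
Insert 334: h=9, slots 9,10,0,5 occupied → index 12.
Table: [620, 768, —, —, —, 343, —, —, —, 425, 347, —, 334]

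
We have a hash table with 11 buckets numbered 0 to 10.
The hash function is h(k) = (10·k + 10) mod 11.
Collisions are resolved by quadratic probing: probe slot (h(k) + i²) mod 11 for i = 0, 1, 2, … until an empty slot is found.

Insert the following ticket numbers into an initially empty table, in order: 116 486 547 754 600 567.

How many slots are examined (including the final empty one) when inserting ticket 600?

5

Insert 116: h=4, slot 4 empty → index 4.
Insert 486: h=8, slot 8 empty → index 8.
Insert 547: h=2, slot 2 empty → index 2.
Insert 754: h=4, slot 4 occupied → index 5.
Insert 600: h=4, slots 4,5,8,2 occupied → index 9.
Insert 567: h=4, slots 4,5,8,2,9 occupied → index 7.
Table: [-, -, 547, -, 116, 754, -, 567, 486, 600, -]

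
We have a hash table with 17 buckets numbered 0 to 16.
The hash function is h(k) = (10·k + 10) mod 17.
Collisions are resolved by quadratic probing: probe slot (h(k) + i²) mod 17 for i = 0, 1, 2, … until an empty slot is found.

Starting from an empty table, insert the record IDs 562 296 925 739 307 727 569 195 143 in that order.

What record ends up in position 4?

Insert 562: h=3, slot 3 empty -> index 3.
Insert 296: h=12, slot 12 empty -> index 12.
Insert 925: h=12, slot 12 occupied -> index 13.
Insert 739: h=5, slot 5 empty -> index 5.
Insert 307: h=3, slot 3 occupied -> index 4.
Insert 727: h=4, slots 4,5 occupied -> index 8.
Insert 569: h=5, slot 5 occupied -> index 6.
Insert 195: h=5, slots 5,6 occupied -> index 9.
Insert 143: h=12, slots 12,13 occupied -> index 16.
Table: [_, _, _, 562, 307, 739, 569, _, 727, 195, _, _, 296, 925, _, _, 143]

307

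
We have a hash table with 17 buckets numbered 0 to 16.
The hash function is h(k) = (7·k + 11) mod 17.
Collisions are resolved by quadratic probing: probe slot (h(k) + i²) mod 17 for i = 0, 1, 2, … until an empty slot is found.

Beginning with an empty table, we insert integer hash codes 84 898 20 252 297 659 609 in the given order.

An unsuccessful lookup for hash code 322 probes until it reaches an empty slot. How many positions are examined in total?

2

84: h=4 → slot 4
898: h=7 → slot 7
20: h=15 → slot 15
252: h=7, probe 7,8 → slot 8
297: h=16 → slot 16
659: h=0 → slot 0
609: h=7, probe 7,8,11 → slot 11
Table: [659, —, —, —, 84, —, —, 898, 252, —, —, 609, —, —, —, 20, 297]
Lookup 322: h=4, probe 4,5 → slot 5 empty, not found.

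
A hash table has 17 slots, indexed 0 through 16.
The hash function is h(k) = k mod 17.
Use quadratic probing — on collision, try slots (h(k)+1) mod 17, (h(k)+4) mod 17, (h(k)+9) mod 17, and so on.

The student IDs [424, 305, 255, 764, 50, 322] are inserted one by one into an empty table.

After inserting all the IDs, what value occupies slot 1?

424: h=16 -> slot 16
305: h=16, probe 16,0 -> slot 0
255: h=0, probe 0,1 -> slot 1
764: h=16, probe 16,0,3 -> slot 3
50: h=16, probe 16,0,3,8 -> slot 8
322: h=16, probe 16,0,3,8,15 -> slot 15
Table: [305, 255, _, 764, _, _, _, _, 50, _, _, _, _, _, _, 322, 424]

255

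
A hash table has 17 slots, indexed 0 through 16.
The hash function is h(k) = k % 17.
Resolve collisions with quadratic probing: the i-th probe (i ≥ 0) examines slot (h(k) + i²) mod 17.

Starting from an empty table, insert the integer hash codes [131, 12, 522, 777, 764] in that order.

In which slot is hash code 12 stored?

13

131: h=12 => slot 12
12: h=12, probe 12,13 => slot 13
522: h=12, probe 12,13,16 => slot 16
777: h=12, probe 12,13,16,4 => slot 4
764: h=16, probe 16,0 => slot 0
Table: [764, -, -, -, 777, -, -, -, -, -, -, -, 131, 12, -, -, 522]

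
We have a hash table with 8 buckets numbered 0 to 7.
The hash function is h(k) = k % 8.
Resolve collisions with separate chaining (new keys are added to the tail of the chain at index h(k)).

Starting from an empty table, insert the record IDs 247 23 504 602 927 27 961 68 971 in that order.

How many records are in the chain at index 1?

Insert 247: h=7, bucket 7 empty -> new chain.
Insert 23: h=7, bucket 7 nonempty -> append to chain.
Insert 504: h=0, bucket 0 empty -> new chain.
Insert 602: h=2, bucket 2 empty -> new chain.
Insert 927: h=7, bucket 7 nonempty -> append to chain.
Insert 27: h=3, bucket 3 empty -> new chain.
Insert 961: h=1, bucket 1 empty -> new chain.
Insert 68: h=4, bucket 4 empty -> new chain.
Insert 971: h=3, bucket 3 nonempty -> append to chain.
Final buckets:
0: 504
1: 961
2: 602
3: 27 -> 971
4: 68
5: -
6: -
7: 247 -> 23 -> 927

1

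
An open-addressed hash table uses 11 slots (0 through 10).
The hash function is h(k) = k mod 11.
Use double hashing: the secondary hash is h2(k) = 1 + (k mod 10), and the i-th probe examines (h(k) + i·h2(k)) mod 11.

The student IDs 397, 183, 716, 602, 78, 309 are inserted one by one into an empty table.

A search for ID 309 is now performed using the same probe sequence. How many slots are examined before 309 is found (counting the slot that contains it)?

4

397 hashes to 1; slot 1 is free => place at 1.
183 hashes to 7; slot 7 is free => place at 7.
716 hashes to 1, h2=7; 1 taken => place at 8.
602 hashes to 8, h2=3; 8 taken => place at 0.
78 hashes to 1, h2=9; 1 taken => place at 10.
309 hashes to 1, h2=10; 1,0,10 taken => place at 9.
Table: [602, 397, -, -, -, -, -, 183, 716, 309, 78]
Lookup 309: h=1, h2=10, probe 1,0,10,9 → found at 9.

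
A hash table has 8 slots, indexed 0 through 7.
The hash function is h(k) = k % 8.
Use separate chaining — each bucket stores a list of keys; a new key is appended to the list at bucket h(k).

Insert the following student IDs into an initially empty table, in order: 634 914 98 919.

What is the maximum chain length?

634 → bucket 2
914 → bucket 2 (collision)
98 → bucket 2 (collision)
919 → bucket 7
Final buckets:
0: _
1: _
2: 634 -> 914 -> 98
3: _
4: _
5: _
6: _
7: 919

3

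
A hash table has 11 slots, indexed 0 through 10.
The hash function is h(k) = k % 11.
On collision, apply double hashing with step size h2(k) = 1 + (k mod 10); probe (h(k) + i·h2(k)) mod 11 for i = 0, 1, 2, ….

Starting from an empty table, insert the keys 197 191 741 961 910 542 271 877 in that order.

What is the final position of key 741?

Insert 197: h=10, slot 10 empty → index 10.
Insert 191: h=4, slot 4 empty → index 4.
Insert 741: h=4, h2=2, slot 4 occupied → index 6.
Insert 961: h=4, h2=2, slots 4,6 occupied → index 8.
Insert 910: h=8, h2=1, slot 8 occupied → index 9.
Insert 542: h=3, slot 3 empty → index 3.
Insert 271: h=7, slot 7 empty → index 7.
Insert 877: h=8, h2=8, slot 8 occupied → index 5.
Table: [_, _, _, 542, 191, 877, 741, 271, 961, 910, 197]

6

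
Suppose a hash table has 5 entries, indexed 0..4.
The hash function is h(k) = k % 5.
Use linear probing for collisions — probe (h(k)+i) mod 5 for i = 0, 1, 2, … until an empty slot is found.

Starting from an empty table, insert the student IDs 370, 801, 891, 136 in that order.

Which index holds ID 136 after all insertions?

370 hashes to 0; slot 0 is free => place at 0.
801 hashes to 1; slot 1 is free => place at 1.
891 hashes to 1; 1 taken => place at 2.
136 hashes to 1; 1,2 taken => place at 3.
Table: [370, 801, 891, 136, -]

3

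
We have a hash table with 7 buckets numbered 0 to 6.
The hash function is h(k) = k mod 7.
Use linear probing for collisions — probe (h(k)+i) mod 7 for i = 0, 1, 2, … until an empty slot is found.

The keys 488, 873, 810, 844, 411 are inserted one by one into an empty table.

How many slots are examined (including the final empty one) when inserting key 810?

Insert 488: h=5, slot 5 empty -> index 5.
Insert 873: h=5, slot 5 occupied -> index 6.
Insert 810: h=5, slots 5,6 occupied -> index 0.
Insert 844: h=4, slot 4 empty -> index 4.
Insert 411: h=5, slots 5,6,0 occupied -> index 1.
Table: [810, 411, —, —, 844, 488, 873]

3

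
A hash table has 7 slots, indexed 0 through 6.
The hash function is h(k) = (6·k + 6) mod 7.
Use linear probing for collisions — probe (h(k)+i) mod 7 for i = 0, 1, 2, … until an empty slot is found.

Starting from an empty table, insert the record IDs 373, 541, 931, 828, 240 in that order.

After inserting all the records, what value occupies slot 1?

240

Insert 373: h=4, slot 4 empty → index 4.
Insert 541: h=4, slot 4 occupied → index 5.
Insert 931: h=6, slot 6 empty → index 6.
Insert 828: h=4, slots 4,5,6 occupied → index 0.
Insert 240: h=4, slots 4,5,6,0 occupied → index 1.
Table: [828, 240, ∅, ∅, 373, 541, 931]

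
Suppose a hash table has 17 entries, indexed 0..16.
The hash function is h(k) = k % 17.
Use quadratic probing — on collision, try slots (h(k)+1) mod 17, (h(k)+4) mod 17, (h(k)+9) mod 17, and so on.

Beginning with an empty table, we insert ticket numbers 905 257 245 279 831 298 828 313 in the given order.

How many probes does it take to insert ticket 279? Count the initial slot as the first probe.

Insert 905: h=4, slot 4 empty => index 4.
Insert 257: h=2, slot 2 empty => index 2.
Insert 245: h=7, slot 7 empty => index 7.
Insert 279: h=7, slot 7 occupied => index 8.
Insert 831: h=15, slot 15 empty => index 15.
Insert 298: h=9, slot 9 empty => index 9.
Insert 828: h=12, slot 12 empty => index 12.
Insert 313: h=7, slots 7,8 occupied => index 11.
Table: [-, -, 257, -, 905, -, -, 245, 279, 298, -, 313, 828, -, -, 831, -]

2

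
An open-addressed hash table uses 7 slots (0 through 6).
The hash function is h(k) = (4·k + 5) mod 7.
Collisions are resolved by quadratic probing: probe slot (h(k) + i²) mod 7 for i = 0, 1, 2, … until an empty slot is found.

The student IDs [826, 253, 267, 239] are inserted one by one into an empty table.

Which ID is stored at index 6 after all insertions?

239

826 hashes to 5; slot 5 is free -> place at 5.
253 hashes to 2; slot 2 is free -> place at 2.
267 hashes to 2; 2 taken -> place at 3.
239 hashes to 2; 2,3 taken -> place at 6.
Table: [_, _, 253, 267, _, 826, 239]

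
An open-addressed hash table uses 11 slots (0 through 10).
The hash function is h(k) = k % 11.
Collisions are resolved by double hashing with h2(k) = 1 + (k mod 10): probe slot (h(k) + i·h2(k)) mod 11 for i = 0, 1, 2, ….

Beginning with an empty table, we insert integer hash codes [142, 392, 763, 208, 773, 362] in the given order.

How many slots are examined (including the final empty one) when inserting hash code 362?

Insert 142: h=10, slot 10 empty => index 10.
Insert 392: h=7, slot 7 empty => index 7.
Insert 763: h=4, slot 4 empty => index 4.
Insert 208: h=10, h2=9, slot 10 occupied => index 8.
Insert 773: h=3, slot 3 empty => index 3.
Insert 362: h=10, h2=3, slot 10 occupied => index 2.
Table: [., ., 362, 773, 763, ., ., 392, 208, ., 142]

2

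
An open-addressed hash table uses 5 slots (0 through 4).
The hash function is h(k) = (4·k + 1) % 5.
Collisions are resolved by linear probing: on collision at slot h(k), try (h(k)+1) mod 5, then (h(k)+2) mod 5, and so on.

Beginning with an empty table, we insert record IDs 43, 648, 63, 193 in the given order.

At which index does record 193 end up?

43: h=3 → slot 3
648: h=3, probe 3,4 → slot 4
63: h=3, probe 3,4,0 → slot 0
193: h=3, probe 3,4,0,1 → slot 1
Table: [63, 193, —, 43, 648]

1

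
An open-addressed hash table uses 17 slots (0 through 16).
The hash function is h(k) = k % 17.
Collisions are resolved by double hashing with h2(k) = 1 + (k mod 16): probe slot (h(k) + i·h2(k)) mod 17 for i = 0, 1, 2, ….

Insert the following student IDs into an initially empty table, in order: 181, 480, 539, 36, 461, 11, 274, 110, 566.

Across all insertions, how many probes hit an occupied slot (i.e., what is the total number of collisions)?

6

181 hashes to 11; slot 11 is free → place at 11.
480 hashes to 4; slot 4 is free → place at 4.
539 hashes to 12; slot 12 is free → place at 12.
36 hashes to 2; slot 2 is free → place at 2.
461 hashes to 2, h2=14; 2 taken → place at 16.
11 hashes to 11, h2=12; 11 taken → place at 6.
274 hashes to 2, h2=3; 2 taken → place at 5.
110 hashes to 8; slot 8 is free → place at 8.
566 hashes to 5, h2=7; 5,12,2 taken → place at 9.
Table: [—, —, 36, —, 480, 274, 11, —, 110, 566, —, 181, 539, —, —, —, 461]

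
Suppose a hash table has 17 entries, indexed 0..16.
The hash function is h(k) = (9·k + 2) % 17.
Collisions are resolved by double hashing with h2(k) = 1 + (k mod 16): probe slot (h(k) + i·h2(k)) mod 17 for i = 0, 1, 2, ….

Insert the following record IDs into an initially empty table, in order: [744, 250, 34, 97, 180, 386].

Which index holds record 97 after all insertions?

744: h=0 -> slot 0
250: h=8 -> slot 8
34: h=2 -> slot 2
97: h=8, h2=2, probe 8,10 -> slot 10
180: h=7 -> slot 7
386: h=8, h2=3, probe 8,11 -> slot 11
Table: [744, ∅, 34, ∅, ∅, ∅, ∅, 180, 250, ∅, 97, 386, ∅, ∅, ∅, ∅, ∅]

10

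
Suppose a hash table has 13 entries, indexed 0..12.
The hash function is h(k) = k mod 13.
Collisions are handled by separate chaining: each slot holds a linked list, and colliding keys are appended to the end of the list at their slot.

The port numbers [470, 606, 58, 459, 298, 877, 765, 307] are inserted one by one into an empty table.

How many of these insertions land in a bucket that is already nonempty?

2

Insert 470: h=2, bucket 2 empty -> new chain.
Insert 606: h=8, bucket 8 empty -> new chain.
Insert 58: h=6, bucket 6 empty -> new chain.
Insert 459: h=4, bucket 4 empty -> new chain.
Insert 298: h=12, bucket 12 empty -> new chain.
Insert 877: h=6, bucket 6 nonempty -> append to chain.
Insert 765: h=11, bucket 11 empty -> new chain.
Insert 307: h=8, bucket 8 nonempty -> append to chain.
Final buckets:
0: .
1: .
2: 470
3: .
4: 459
5: .
6: 58 -> 877
7: .
8: 606 -> 307
9: .
10: .
11: 765
12: 298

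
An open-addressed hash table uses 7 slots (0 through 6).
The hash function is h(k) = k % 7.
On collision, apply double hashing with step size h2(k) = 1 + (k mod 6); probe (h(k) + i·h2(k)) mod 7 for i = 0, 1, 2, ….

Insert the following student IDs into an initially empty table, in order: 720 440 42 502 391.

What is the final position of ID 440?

2

720: h=6 => slot 6
440: h=6, h2=3, probe 6,2 => slot 2
42: h=0 => slot 0
502: h=5 => slot 5
391: h=6, h2=2, probe 6,1 => slot 1
Table: [42, 391, 440, _, _, 502, 720]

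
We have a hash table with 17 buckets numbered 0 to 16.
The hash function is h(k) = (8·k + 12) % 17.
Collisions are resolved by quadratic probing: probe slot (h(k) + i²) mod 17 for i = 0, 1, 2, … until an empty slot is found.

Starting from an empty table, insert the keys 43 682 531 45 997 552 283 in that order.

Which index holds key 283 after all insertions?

43 hashes to 16; slot 16 is free => place at 16.
682 hashes to 11; slot 11 is free => place at 11.
531 hashes to 10; slot 10 is free => place at 10.
45 hashes to 15; slot 15 is free => place at 15.
997 hashes to 15; 15,16 taken => place at 2.
552 hashes to 8; slot 8 is free => place at 8.
283 hashes to 15; 15,16,2 taken => place at 7.
Table: [∅, ∅, 997, ∅, ∅, ∅, ∅, 283, 552, ∅, 531, 682, ∅, ∅, ∅, 45, 43]

7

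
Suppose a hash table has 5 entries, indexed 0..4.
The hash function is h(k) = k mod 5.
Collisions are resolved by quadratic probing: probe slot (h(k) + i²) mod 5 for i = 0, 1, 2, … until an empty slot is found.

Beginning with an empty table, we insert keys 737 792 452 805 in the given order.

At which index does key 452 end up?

737: h=2 -> slot 2
792: h=2, probe 2,3 -> slot 3
452: h=2, probe 2,3,1 -> slot 1
805: h=0 -> slot 0
Table: [805, 452, 737, 792, -]

1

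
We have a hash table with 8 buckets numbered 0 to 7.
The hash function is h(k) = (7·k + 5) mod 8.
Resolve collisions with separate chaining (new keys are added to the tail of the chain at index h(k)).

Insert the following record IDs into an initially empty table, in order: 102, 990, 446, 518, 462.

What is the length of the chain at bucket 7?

Insert 102: h=7, bucket 7 empty -> new chain.
Insert 990: h=7, bucket 7 nonempty -> append to chain.
Insert 446: h=7, bucket 7 nonempty -> append to chain.
Insert 518: h=7, bucket 7 nonempty -> append to chain.
Insert 462: h=7, bucket 7 nonempty -> append to chain.
Final buckets:
0: -
1: -
2: -
3: -
4: -
5: -
6: -
7: 102 -> 990 -> 446 -> 518 -> 462

5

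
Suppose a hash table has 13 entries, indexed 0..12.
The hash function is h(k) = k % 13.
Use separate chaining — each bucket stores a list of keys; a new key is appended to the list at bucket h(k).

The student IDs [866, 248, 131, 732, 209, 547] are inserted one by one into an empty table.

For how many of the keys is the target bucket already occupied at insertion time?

Insert 866: h=8, bucket 8 empty → new chain.
Insert 248: h=1, bucket 1 empty → new chain.
Insert 131: h=1, bucket 1 nonempty → append to chain.
Insert 732: h=4, bucket 4 empty → new chain.
Insert 209: h=1, bucket 1 nonempty → append to chain.
Insert 547: h=1, bucket 1 nonempty → append to chain.
Final buckets:
0: -
1: 248 -> 131 -> 209 -> 547
2: -
3: -
4: 732
5: -
6: -
7: -
8: 866
9: -
10: -
11: -
12: -

3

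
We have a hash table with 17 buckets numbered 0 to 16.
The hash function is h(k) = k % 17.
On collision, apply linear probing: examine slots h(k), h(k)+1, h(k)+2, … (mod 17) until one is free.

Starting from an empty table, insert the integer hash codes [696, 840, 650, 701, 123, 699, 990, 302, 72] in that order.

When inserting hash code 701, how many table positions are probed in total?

2

696 hashes to 16; slot 16 is free => place at 16.
840 hashes to 7; slot 7 is free => place at 7.
650 hashes to 4; slot 4 is free => place at 4.
701 hashes to 4; 4 taken => place at 5.
123 hashes to 4; 4,5 taken => place at 6.
699 hashes to 2; slot 2 is free => place at 2.
990 hashes to 4; 4,5,6,7 taken => place at 8.
302 hashes to 13; slot 13 is free => place at 13.
72 hashes to 4; 4,5,6,7,8 taken => place at 9.
Table: [∅, ∅, 699, ∅, 650, 701, 123, 840, 990, 72, ∅, ∅, ∅, 302, ∅, ∅, 696]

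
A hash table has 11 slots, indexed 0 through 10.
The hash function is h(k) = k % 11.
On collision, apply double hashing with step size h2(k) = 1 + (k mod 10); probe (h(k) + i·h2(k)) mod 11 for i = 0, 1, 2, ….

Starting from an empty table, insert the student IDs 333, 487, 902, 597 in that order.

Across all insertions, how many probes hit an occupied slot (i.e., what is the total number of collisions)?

Insert 333: h=3, slot 3 empty => index 3.
Insert 487: h=3, h2=8, slot 3 occupied => index 0.
Insert 902: h=0, h2=3, slots 0,3 occupied => index 6.
Insert 597: h=3, h2=8, slots 3,0 occupied => index 8.
Table: [487, _, _, 333, _, _, 902, _, 597, _, _]

5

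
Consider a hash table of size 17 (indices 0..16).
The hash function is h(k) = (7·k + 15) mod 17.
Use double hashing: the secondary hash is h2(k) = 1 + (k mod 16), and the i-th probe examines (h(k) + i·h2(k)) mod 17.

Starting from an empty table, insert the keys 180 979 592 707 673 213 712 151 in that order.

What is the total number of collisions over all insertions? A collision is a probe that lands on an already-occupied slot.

Insert 180: h=0, slot 0 empty → index 0.
Insert 979: h=0, h2=4, slot 0 occupied → index 4.
Insert 592: h=11, slot 11 empty → index 11.
Insert 707: h=0, h2=4, slots 0,4 occupied → index 8.
Insert 673: h=0, h2=2, slot 0 occupied → index 2.
Insert 213: h=10, slot 10 empty → index 10.
Insert 712: h=1, slot 1 empty → index 1.
Insert 151: h=1, h2=8, slot 1 occupied → index 9.
Table: [180, 712, 673, _, 979, _, _, _, 707, 151, 213, 592, _, _, _, _, _]

5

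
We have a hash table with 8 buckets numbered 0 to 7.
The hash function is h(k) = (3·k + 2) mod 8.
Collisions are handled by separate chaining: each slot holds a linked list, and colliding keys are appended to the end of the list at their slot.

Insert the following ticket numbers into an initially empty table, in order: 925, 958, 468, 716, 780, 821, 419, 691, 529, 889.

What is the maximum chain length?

Insert 925: h=1, bucket 1 empty -> new chain.
Insert 958: h=4, bucket 4 empty -> new chain.
Insert 468: h=6, bucket 6 empty -> new chain.
Insert 716: h=6, bucket 6 nonempty -> append to chain.
Insert 780: h=6, bucket 6 nonempty -> append to chain.
Insert 821: h=1, bucket 1 nonempty -> append to chain.
Insert 419: h=3, bucket 3 empty -> new chain.
Insert 691: h=3, bucket 3 nonempty -> append to chain.
Insert 529: h=5, bucket 5 empty -> new chain.
Insert 889: h=5, bucket 5 nonempty -> append to chain.
Final buckets:
0: ∅
1: 925 -> 821
2: ∅
3: 419 -> 691
4: 958
5: 529 -> 889
6: 468 -> 716 -> 780
7: ∅

3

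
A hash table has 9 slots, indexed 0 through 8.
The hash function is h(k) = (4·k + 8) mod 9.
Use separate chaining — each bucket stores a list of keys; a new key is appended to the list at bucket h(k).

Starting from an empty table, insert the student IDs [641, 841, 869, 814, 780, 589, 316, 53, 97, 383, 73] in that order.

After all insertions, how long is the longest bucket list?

Insert 641: h=7, bucket 7 empty -> new chain.
Insert 841: h=6, bucket 6 empty -> new chain.
Insert 869: h=1, bucket 1 empty -> new chain.
Insert 814: h=6, bucket 6 nonempty -> append to chain.
Insert 780: h=5, bucket 5 empty -> new chain.
Insert 589: h=6, bucket 6 nonempty -> append to chain.
Insert 316: h=3, bucket 3 empty -> new chain.
Insert 53: h=4, bucket 4 empty -> new chain.
Insert 97: h=0, bucket 0 empty -> new chain.
Insert 383: h=1, bucket 1 nonempty -> append to chain.
Insert 73: h=3, bucket 3 nonempty -> append to chain.
Final buckets:
0: 97
1: 869 -> 383
2: ∅
3: 316 -> 73
4: 53
5: 780
6: 841 -> 814 -> 589
7: 641
8: ∅

3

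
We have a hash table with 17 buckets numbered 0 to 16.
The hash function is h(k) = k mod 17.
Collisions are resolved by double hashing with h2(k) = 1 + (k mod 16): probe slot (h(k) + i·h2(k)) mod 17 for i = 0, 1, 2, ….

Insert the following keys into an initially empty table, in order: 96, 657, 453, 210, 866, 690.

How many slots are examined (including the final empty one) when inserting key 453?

96 hashes to 11; slot 11 is free → place at 11.
657 hashes to 11, h2=2; 11 taken → place at 13.
453 hashes to 11, h2=6; 11 taken → place at 0.
210 hashes to 6; slot 6 is free → place at 6.
866 hashes to 16; slot 16 is free → place at 16.
690 hashes to 10; slot 10 is free → place at 10.
Table: [453, _, _, _, _, _, 210, _, _, _, 690, 96, _, 657, _, _, 866]

2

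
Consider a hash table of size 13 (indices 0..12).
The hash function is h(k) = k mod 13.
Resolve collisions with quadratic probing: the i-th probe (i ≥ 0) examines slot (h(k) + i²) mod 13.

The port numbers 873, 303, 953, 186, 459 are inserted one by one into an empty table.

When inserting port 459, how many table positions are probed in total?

4

873 hashes to 2; slot 2 is free => place at 2.
303 hashes to 4; slot 4 is free => place at 4.
953 hashes to 4; 4 taken => place at 5.
186 hashes to 4; 4,5 taken => place at 8.
459 hashes to 4; 4,5,8 taken => place at 0.
Table: [459, -, 873, -, 303, 953, -, -, 186, -, -, -, -]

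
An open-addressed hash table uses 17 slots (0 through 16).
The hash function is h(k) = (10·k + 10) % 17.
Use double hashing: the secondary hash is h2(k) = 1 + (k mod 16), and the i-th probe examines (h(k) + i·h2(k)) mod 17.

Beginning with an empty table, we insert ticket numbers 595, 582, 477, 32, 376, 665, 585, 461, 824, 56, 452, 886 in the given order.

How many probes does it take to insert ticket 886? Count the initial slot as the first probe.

595: h=10 → slot 10
582: h=16 → slot 16
477: h=3 → slot 3
32: h=7 → slot 7
376: h=13 → slot 13
665: h=13, h2=10, probe 13,6 → slot 6
585: h=12 → slot 12
461: h=13, h2=14, probe 13,10,7,4 → slot 4
824: h=5 → slot 5
56: h=9 → slot 9
452: h=8 → slot 8
886: h=13, h2=7, probe 13,3,10,0 → slot 0
Table: [886, _, _, 477, 461, 824, 665, 32, 452, 56, 595, _, 585, 376, _, _, 582]

4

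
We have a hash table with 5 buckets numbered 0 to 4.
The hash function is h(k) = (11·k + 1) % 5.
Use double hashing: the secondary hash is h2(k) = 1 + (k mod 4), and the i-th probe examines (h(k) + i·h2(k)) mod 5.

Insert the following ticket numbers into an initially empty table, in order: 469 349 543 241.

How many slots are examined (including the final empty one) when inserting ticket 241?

469 hashes to 0; slot 0 is free → place at 0.
349 hashes to 0, h2=2; 0 taken → place at 2.
543 hashes to 4; slot 4 is free → place at 4.
241 hashes to 2, h2=2; 2,4 taken → place at 1.
Table: [469, 241, 349, _, 543]

3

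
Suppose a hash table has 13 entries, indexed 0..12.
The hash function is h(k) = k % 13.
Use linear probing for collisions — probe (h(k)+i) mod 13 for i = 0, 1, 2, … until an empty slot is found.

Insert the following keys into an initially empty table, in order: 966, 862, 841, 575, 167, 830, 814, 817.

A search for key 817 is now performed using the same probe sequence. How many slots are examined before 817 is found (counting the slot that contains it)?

966 hashes to 4; slot 4 is free -> place at 4.
862 hashes to 4; 4 taken -> place at 5.
841 hashes to 9; slot 9 is free -> place at 9.
575 hashes to 3; slot 3 is free -> place at 3.
167 hashes to 11; slot 11 is free -> place at 11.
830 hashes to 11; 11 taken -> place at 12.
814 hashes to 8; slot 8 is free -> place at 8.
817 hashes to 11; 11,12 taken -> place at 0.
Table: [817, ∅, ∅, 575, 966, 862, ∅, ∅, 814, 841, ∅, 167, 830]
Lookup 817: h=11, probe 11,12,0 → found at 0.

3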